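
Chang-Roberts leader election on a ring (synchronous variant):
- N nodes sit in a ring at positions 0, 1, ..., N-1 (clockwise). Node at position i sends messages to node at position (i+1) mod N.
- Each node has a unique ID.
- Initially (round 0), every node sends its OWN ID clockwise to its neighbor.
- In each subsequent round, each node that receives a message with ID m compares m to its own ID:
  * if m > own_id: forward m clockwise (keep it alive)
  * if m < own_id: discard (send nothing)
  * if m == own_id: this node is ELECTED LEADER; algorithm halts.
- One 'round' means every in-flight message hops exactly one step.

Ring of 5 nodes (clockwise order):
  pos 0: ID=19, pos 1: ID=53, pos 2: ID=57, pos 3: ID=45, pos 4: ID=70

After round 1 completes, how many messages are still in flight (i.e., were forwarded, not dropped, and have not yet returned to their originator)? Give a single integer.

Round 1: pos1(id53) recv 19: drop; pos2(id57) recv 53: drop; pos3(id45) recv 57: fwd; pos4(id70) recv 45: drop; pos0(id19) recv 70: fwd
After round 1: 2 messages still in flight

Answer: 2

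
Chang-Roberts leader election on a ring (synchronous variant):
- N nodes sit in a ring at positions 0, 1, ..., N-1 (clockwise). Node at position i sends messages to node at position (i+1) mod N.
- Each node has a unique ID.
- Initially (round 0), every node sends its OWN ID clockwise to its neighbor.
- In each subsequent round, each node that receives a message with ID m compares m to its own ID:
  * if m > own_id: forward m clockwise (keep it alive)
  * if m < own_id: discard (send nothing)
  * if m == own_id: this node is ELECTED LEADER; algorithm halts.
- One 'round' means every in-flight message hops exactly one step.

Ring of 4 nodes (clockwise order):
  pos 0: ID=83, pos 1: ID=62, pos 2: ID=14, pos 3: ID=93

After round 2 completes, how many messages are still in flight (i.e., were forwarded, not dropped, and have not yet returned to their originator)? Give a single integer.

Round 1: pos1(id62) recv 83: fwd; pos2(id14) recv 62: fwd; pos3(id93) recv 14: drop; pos0(id83) recv 93: fwd
Round 2: pos2(id14) recv 83: fwd; pos3(id93) recv 62: drop; pos1(id62) recv 93: fwd
After round 2: 2 messages still in flight

Answer: 2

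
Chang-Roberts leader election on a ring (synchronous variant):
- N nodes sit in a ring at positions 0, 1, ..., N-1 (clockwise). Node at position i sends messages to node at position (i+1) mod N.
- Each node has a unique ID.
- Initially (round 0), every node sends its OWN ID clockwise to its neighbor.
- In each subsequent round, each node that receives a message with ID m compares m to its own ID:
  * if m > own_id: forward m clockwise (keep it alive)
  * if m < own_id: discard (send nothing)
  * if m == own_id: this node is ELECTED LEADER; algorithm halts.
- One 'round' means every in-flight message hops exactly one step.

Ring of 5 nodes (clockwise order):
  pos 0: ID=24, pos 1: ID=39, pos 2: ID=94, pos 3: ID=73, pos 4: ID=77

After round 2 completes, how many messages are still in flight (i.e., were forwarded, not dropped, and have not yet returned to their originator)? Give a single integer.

Answer: 2

Derivation:
Round 1: pos1(id39) recv 24: drop; pos2(id94) recv 39: drop; pos3(id73) recv 94: fwd; pos4(id77) recv 73: drop; pos0(id24) recv 77: fwd
Round 2: pos4(id77) recv 94: fwd; pos1(id39) recv 77: fwd
After round 2: 2 messages still in flight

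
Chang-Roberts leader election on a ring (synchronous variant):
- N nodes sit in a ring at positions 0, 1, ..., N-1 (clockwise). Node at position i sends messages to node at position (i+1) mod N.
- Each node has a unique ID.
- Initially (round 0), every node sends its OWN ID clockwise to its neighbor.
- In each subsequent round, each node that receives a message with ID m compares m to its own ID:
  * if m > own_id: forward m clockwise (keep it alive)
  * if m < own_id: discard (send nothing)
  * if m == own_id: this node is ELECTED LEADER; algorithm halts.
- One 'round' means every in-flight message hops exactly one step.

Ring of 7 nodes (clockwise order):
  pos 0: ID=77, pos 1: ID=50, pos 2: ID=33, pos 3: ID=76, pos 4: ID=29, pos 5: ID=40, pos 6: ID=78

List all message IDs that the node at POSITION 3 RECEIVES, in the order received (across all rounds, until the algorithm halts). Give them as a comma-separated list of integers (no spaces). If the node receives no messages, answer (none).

Answer: 33,50,77,78

Derivation:
Round 1: pos1(id50) recv 77: fwd; pos2(id33) recv 50: fwd; pos3(id76) recv 33: drop; pos4(id29) recv 76: fwd; pos5(id40) recv 29: drop; pos6(id78) recv 40: drop; pos0(id77) recv 78: fwd
Round 2: pos2(id33) recv 77: fwd; pos3(id76) recv 50: drop; pos5(id40) recv 76: fwd; pos1(id50) recv 78: fwd
Round 3: pos3(id76) recv 77: fwd; pos6(id78) recv 76: drop; pos2(id33) recv 78: fwd
Round 4: pos4(id29) recv 77: fwd; pos3(id76) recv 78: fwd
Round 5: pos5(id40) recv 77: fwd; pos4(id29) recv 78: fwd
Round 6: pos6(id78) recv 77: drop; pos5(id40) recv 78: fwd
Round 7: pos6(id78) recv 78: ELECTED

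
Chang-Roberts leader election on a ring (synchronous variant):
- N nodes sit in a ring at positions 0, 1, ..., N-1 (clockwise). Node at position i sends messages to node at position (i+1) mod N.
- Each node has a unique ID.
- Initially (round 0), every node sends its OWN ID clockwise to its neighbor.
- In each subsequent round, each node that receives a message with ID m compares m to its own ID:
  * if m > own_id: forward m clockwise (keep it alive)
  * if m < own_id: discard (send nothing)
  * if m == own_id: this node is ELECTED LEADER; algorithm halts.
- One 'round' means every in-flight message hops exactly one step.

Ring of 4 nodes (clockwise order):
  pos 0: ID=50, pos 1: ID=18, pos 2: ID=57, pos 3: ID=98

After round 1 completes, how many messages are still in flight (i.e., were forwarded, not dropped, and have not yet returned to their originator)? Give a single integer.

Answer: 2

Derivation:
Round 1: pos1(id18) recv 50: fwd; pos2(id57) recv 18: drop; pos3(id98) recv 57: drop; pos0(id50) recv 98: fwd
After round 1: 2 messages still in flight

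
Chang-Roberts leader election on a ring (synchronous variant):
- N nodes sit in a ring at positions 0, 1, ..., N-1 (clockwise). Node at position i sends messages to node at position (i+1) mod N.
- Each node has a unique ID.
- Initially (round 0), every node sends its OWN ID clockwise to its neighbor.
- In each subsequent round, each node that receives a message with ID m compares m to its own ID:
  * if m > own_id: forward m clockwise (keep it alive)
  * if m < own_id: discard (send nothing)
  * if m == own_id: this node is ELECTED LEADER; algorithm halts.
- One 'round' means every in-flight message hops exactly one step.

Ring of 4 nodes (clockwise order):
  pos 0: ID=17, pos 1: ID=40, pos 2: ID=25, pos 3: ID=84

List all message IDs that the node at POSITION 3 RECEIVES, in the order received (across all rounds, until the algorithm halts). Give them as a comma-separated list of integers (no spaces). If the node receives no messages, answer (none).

Round 1: pos1(id40) recv 17: drop; pos2(id25) recv 40: fwd; pos3(id84) recv 25: drop; pos0(id17) recv 84: fwd
Round 2: pos3(id84) recv 40: drop; pos1(id40) recv 84: fwd
Round 3: pos2(id25) recv 84: fwd
Round 4: pos3(id84) recv 84: ELECTED

Answer: 25,40,84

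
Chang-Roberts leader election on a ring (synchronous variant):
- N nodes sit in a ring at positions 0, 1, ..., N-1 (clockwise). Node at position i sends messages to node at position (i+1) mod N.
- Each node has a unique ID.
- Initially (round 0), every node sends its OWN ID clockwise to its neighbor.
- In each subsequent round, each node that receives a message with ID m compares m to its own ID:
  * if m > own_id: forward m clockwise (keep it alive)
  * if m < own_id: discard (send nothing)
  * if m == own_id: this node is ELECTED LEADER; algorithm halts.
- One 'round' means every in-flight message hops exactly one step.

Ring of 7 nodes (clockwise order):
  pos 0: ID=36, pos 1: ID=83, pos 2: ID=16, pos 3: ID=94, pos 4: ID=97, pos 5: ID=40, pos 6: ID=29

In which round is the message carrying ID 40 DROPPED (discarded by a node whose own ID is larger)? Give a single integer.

Round 1: pos1(id83) recv 36: drop; pos2(id16) recv 83: fwd; pos3(id94) recv 16: drop; pos4(id97) recv 94: drop; pos5(id40) recv 97: fwd; pos6(id29) recv 40: fwd; pos0(id36) recv 29: drop
Round 2: pos3(id94) recv 83: drop; pos6(id29) recv 97: fwd; pos0(id36) recv 40: fwd
Round 3: pos0(id36) recv 97: fwd; pos1(id83) recv 40: drop
Round 4: pos1(id83) recv 97: fwd
Round 5: pos2(id16) recv 97: fwd
Round 6: pos3(id94) recv 97: fwd
Round 7: pos4(id97) recv 97: ELECTED
Message ID 40 originates at pos 5; dropped at pos 1 in round 3

Answer: 3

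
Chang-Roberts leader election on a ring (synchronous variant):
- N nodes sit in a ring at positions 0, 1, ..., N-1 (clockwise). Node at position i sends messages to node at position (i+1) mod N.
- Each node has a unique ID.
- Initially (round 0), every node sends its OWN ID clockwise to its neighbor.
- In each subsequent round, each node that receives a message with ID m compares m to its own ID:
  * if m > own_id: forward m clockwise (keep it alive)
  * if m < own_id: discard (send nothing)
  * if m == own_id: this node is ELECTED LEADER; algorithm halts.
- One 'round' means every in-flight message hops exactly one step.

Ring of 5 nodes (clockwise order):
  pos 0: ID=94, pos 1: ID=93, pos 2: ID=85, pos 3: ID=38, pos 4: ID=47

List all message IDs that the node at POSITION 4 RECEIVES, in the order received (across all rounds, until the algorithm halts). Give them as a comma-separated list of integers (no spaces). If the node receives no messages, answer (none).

Answer: 38,85,93,94

Derivation:
Round 1: pos1(id93) recv 94: fwd; pos2(id85) recv 93: fwd; pos3(id38) recv 85: fwd; pos4(id47) recv 38: drop; pos0(id94) recv 47: drop
Round 2: pos2(id85) recv 94: fwd; pos3(id38) recv 93: fwd; pos4(id47) recv 85: fwd
Round 3: pos3(id38) recv 94: fwd; pos4(id47) recv 93: fwd; pos0(id94) recv 85: drop
Round 4: pos4(id47) recv 94: fwd; pos0(id94) recv 93: drop
Round 5: pos0(id94) recv 94: ELECTED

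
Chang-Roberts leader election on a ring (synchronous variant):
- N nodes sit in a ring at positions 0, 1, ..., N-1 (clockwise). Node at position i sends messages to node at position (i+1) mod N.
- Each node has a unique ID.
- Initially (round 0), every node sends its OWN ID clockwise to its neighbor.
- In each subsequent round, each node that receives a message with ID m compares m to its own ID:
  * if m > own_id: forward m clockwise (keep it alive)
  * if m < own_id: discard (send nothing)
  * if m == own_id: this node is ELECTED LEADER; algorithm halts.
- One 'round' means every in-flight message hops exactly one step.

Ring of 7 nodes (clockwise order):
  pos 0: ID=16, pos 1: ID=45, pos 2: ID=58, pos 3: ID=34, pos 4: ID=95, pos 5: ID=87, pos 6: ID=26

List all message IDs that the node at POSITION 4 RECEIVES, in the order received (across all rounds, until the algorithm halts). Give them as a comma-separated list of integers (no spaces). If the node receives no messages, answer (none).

Round 1: pos1(id45) recv 16: drop; pos2(id58) recv 45: drop; pos3(id34) recv 58: fwd; pos4(id95) recv 34: drop; pos5(id87) recv 95: fwd; pos6(id26) recv 87: fwd; pos0(id16) recv 26: fwd
Round 2: pos4(id95) recv 58: drop; pos6(id26) recv 95: fwd; pos0(id16) recv 87: fwd; pos1(id45) recv 26: drop
Round 3: pos0(id16) recv 95: fwd; pos1(id45) recv 87: fwd
Round 4: pos1(id45) recv 95: fwd; pos2(id58) recv 87: fwd
Round 5: pos2(id58) recv 95: fwd; pos3(id34) recv 87: fwd
Round 6: pos3(id34) recv 95: fwd; pos4(id95) recv 87: drop
Round 7: pos4(id95) recv 95: ELECTED

Answer: 34,58,87,95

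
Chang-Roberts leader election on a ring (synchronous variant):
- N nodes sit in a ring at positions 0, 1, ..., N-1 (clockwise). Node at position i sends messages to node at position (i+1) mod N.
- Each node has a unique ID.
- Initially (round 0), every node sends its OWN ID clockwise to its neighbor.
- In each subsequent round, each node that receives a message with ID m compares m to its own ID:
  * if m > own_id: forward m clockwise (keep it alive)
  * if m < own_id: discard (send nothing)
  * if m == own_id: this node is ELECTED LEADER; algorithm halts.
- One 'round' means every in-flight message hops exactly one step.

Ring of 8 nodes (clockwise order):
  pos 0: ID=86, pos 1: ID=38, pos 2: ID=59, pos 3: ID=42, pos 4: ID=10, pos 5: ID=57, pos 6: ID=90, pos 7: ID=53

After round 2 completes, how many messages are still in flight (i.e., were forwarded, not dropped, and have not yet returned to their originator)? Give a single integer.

Answer: 3

Derivation:
Round 1: pos1(id38) recv 86: fwd; pos2(id59) recv 38: drop; pos3(id42) recv 59: fwd; pos4(id10) recv 42: fwd; pos5(id57) recv 10: drop; pos6(id90) recv 57: drop; pos7(id53) recv 90: fwd; pos0(id86) recv 53: drop
Round 2: pos2(id59) recv 86: fwd; pos4(id10) recv 59: fwd; pos5(id57) recv 42: drop; pos0(id86) recv 90: fwd
After round 2: 3 messages still in flight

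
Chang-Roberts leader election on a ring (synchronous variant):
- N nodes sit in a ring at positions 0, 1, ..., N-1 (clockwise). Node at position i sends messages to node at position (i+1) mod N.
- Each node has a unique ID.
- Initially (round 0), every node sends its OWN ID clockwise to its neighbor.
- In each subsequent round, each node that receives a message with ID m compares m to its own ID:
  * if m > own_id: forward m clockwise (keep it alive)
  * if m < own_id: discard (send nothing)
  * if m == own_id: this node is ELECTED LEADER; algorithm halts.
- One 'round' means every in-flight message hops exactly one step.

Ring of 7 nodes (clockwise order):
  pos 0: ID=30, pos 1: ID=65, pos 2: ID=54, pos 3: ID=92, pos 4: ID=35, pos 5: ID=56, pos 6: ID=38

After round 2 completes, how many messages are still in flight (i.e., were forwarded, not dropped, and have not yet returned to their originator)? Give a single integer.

Answer: 2

Derivation:
Round 1: pos1(id65) recv 30: drop; pos2(id54) recv 65: fwd; pos3(id92) recv 54: drop; pos4(id35) recv 92: fwd; pos5(id56) recv 35: drop; pos6(id38) recv 56: fwd; pos0(id30) recv 38: fwd
Round 2: pos3(id92) recv 65: drop; pos5(id56) recv 92: fwd; pos0(id30) recv 56: fwd; pos1(id65) recv 38: drop
After round 2: 2 messages still in flight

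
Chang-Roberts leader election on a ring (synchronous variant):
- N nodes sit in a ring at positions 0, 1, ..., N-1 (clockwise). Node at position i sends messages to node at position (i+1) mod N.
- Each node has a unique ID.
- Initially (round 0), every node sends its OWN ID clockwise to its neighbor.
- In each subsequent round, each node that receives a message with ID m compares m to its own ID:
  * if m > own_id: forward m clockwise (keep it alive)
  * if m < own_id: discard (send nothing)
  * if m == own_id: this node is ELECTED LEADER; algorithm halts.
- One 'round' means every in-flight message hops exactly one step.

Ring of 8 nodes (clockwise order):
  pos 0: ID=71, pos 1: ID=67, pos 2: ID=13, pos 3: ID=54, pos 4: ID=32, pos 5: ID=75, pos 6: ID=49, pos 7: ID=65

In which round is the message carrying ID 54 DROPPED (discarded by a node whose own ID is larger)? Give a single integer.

Answer: 2

Derivation:
Round 1: pos1(id67) recv 71: fwd; pos2(id13) recv 67: fwd; pos3(id54) recv 13: drop; pos4(id32) recv 54: fwd; pos5(id75) recv 32: drop; pos6(id49) recv 75: fwd; pos7(id65) recv 49: drop; pos0(id71) recv 65: drop
Round 2: pos2(id13) recv 71: fwd; pos3(id54) recv 67: fwd; pos5(id75) recv 54: drop; pos7(id65) recv 75: fwd
Round 3: pos3(id54) recv 71: fwd; pos4(id32) recv 67: fwd; pos0(id71) recv 75: fwd
Round 4: pos4(id32) recv 71: fwd; pos5(id75) recv 67: drop; pos1(id67) recv 75: fwd
Round 5: pos5(id75) recv 71: drop; pos2(id13) recv 75: fwd
Round 6: pos3(id54) recv 75: fwd
Round 7: pos4(id32) recv 75: fwd
Round 8: pos5(id75) recv 75: ELECTED
Message ID 54 originates at pos 3; dropped at pos 5 in round 2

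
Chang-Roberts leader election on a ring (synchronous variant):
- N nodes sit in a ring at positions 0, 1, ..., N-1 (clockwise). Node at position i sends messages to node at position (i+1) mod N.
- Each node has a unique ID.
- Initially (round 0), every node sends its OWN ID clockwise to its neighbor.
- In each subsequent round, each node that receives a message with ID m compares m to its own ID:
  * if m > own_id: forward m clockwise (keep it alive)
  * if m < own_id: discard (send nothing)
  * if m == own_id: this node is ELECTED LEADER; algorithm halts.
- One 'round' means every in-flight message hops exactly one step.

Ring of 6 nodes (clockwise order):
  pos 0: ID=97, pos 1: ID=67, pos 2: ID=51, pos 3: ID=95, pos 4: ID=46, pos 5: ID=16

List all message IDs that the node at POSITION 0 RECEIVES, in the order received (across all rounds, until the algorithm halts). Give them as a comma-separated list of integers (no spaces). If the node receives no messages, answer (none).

Round 1: pos1(id67) recv 97: fwd; pos2(id51) recv 67: fwd; pos3(id95) recv 51: drop; pos4(id46) recv 95: fwd; pos5(id16) recv 46: fwd; pos0(id97) recv 16: drop
Round 2: pos2(id51) recv 97: fwd; pos3(id95) recv 67: drop; pos5(id16) recv 95: fwd; pos0(id97) recv 46: drop
Round 3: pos3(id95) recv 97: fwd; pos0(id97) recv 95: drop
Round 4: pos4(id46) recv 97: fwd
Round 5: pos5(id16) recv 97: fwd
Round 6: pos0(id97) recv 97: ELECTED

Answer: 16,46,95,97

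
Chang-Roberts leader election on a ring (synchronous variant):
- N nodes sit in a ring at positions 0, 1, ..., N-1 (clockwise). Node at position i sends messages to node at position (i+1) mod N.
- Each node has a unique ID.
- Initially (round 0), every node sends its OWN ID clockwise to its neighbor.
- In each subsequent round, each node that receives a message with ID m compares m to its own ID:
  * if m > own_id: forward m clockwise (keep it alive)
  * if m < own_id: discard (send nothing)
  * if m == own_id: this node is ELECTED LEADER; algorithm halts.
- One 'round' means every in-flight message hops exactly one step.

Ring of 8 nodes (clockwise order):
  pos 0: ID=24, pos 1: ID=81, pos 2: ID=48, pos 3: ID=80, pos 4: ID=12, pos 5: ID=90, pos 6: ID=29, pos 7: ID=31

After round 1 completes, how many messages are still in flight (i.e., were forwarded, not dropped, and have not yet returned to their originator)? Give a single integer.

Round 1: pos1(id81) recv 24: drop; pos2(id48) recv 81: fwd; pos3(id80) recv 48: drop; pos4(id12) recv 80: fwd; pos5(id90) recv 12: drop; pos6(id29) recv 90: fwd; pos7(id31) recv 29: drop; pos0(id24) recv 31: fwd
After round 1: 4 messages still in flight

Answer: 4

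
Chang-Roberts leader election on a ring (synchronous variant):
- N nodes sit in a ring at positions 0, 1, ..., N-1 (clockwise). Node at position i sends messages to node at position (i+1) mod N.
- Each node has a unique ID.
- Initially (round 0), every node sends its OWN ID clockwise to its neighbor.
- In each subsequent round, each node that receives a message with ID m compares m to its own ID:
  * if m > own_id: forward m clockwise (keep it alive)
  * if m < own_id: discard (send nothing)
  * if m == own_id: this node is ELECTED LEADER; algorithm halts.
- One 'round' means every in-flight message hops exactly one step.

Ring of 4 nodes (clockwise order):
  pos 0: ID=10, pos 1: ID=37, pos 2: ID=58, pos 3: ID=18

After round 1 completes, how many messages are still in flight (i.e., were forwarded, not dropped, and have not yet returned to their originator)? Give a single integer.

Round 1: pos1(id37) recv 10: drop; pos2(id58) recv 37: drop; pos3(id18) recv 58: fwd; pos0(id10) recv 18: fwd
After round 1: 2 messages still in flight

Answer: 2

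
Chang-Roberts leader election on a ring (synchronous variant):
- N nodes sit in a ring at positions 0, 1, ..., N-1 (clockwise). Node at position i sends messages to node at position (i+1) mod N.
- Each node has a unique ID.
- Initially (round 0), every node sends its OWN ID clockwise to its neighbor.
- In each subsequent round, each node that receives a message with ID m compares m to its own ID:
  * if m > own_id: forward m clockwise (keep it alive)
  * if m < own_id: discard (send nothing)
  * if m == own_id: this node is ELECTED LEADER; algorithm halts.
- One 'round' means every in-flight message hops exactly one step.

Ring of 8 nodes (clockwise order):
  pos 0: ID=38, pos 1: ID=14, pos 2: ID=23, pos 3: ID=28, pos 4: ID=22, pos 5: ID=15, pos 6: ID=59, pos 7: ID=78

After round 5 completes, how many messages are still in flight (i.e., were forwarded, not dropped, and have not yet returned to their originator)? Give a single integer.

Round 1: pos1(id14) recv 38: fwd; pos2(id23) recv 14: drop; pos3(id28) recv 23: drop; pos4(id22) recv 28: fwd; pos5(id15) recv 22: fwd; pos6(id59) recv 15: drop; pos7(id78) recv 59: drop; pos0(id38) recv 78: fwd
Round 2: pos2(id23) recv 38: fwd; pos5(id15) recv 28: fwd; pos6(id59) recv 22: drop; pos1(id14) recv 78: fwd
Round 3: pos3(id28) recv 38: fwd; pos6(id59) recv 28: drop; pos2(id23) recv 78: fwd
Round 4: pos4(id22) recv 38: fwd; pos3(id28) recv 78: fwd
Round 5: pos5(id15) recv 38: fwd; pos4(id22) recv 78: fwd
After round 5: 2 messages still in flight

Answer: 2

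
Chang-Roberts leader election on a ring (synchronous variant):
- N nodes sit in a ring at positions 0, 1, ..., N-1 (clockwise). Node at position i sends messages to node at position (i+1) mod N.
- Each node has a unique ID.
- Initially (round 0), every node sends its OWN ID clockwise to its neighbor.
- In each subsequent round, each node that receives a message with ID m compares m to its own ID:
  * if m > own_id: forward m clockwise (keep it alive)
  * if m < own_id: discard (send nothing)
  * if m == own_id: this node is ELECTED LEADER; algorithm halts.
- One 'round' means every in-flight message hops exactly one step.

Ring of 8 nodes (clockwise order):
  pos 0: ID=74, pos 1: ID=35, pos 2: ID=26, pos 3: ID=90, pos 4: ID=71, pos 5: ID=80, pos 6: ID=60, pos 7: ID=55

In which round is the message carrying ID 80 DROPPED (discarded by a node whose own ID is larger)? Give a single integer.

Round 1: pos1(id35) recv 74: fwd; pos2(id26) recv 35: fwd; pos3(id90) recv 26: drop; pos4(id71) recv 90: fwd; pos5(id80) recv 71: drop; pos6(id60) recv 80: fwd; pos7(id55) recv 60: fwd; pos0(id74) recv 55: drop
Round 2: pos2(id26) recv 74: fwd; pos3(id90) recv 35: drop; pos5(id80) recv 90: fwd; pos7(id55) recv 80: fwd; pos0(id74) recv 60: drop
Round 3: pos3(id90) recv 74: drop; pos6(id60) recv 90: fwd; pos0(id74) recv 80: fwd
Round 4: pos7(id55) recv 90: fwd; pos1(id35) recv 80: fwd
Round 5: pos0(id74) recv 90: fwd; pos2(id26) recv 80: fwd
Round 6: pos1(id35) recv 90: fwd; pos3(id90) recv 80: drop
Round 7: pos2(id26) recv 90: fwd
Round 8: pos3(id90) recv 90: ELECTED
Message ID 80 originates at pos 5; dropped at pos 3 in round 6

Answer: 6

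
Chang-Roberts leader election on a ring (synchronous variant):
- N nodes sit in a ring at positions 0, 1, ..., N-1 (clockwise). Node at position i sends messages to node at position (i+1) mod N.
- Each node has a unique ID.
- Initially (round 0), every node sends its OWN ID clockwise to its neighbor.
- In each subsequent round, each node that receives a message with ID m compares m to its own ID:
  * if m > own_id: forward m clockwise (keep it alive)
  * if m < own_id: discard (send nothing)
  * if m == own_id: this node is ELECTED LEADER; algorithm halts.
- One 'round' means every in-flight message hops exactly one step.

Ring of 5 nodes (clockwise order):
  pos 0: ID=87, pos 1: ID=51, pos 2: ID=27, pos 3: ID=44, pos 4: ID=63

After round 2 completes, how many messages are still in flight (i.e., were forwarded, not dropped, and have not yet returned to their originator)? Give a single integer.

Answer: 2

Derivation:
Round 1: pos1(id51) recv 87: fwd; pos2(id27) recv 51: fwd; pos3(id44) recv 27: drop; pos4(id63) recv 44: drop; pos0(id87) recv 63: drop
Round 2: pos2(id27) recv 87: fwd; pos3(id44) recv 51: fwd
After round 2: 2 messages still in flight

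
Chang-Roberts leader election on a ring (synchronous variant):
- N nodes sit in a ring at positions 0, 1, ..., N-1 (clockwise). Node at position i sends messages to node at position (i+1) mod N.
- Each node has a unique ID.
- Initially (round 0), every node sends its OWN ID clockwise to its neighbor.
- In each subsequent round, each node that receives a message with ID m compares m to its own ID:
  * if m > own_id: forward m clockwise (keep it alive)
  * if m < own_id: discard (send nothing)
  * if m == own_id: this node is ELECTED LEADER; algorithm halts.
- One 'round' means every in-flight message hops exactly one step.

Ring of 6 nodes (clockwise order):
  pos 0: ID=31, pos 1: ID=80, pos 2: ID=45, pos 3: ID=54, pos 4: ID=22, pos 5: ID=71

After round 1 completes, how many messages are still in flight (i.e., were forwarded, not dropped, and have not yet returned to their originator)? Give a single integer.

Round 1: pos1(id80) recv 31: drop; pos2(id45) recv 80: fwd; pos3(id54) recv 45: drop; pos4(id22) recv 54: fwd; pos5(id71) recv 22: drop; pos0(id31) recv 71: fwd
After round 1: 3 messages still in flight

Answer: 3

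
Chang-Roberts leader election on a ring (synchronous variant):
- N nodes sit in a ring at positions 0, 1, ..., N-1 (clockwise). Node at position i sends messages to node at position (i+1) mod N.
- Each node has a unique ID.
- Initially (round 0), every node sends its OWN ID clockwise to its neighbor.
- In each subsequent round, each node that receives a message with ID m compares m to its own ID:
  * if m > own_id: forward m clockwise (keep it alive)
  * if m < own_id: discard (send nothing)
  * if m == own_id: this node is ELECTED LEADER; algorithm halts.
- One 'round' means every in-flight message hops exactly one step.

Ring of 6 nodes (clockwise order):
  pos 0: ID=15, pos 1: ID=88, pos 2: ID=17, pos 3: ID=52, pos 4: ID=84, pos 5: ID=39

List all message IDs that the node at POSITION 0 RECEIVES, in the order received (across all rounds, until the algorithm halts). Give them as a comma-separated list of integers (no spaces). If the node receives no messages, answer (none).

Round 1: pos1(id88) recv 15: drop; pos2(id17) recv 88: fwd; pos3(id52) recv 17: drop; pos4(id84) recv 52: drop; pos5(id39) recv 84: fwd; pos0(id15) recv 39: fwd
Round 2: pos3(id52) recv 88: fwd; pos0(id15) recv 84: fwd; pos1(id88) recv 39: drop
Round 3: pos4(id84) recv 88: fwd; pos1(id88) recv 84: drop
Round 4: pos5(id39) recv 88: fwd
Round 5: pos0(id15) recv 88: fwd
Round 6: pos1(id88) recv 88: ELECTED

Answer: 39,84,88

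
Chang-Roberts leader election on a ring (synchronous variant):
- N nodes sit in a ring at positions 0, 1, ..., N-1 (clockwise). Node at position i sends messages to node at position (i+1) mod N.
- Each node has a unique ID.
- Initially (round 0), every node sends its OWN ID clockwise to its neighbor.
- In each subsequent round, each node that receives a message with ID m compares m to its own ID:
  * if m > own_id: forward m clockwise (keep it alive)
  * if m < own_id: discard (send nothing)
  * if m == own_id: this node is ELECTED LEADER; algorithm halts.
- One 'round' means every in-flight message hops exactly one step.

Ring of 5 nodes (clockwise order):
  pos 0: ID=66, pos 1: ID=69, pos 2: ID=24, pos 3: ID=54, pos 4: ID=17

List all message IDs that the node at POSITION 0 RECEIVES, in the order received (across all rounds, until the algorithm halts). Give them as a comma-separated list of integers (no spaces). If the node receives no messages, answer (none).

Answer: 17,54,69

Derivation:
Round 1: pos1(id69) recv 66: drop; pos2(id24) recv 69: fwd; pos3(id54) recv 24: drop; pos4(id17) recv 54: fwd; pos0(id66) recv 17: drop
Round 2: pos3(id54) recv 69: fwd; pos0(id66) recv 54: drop
Round 3: pos4(id17) recv 69: fwd
Round 4: pos0(id66) recv 69: fwd
Round 5: pos1(id69) recv 69: ELECTED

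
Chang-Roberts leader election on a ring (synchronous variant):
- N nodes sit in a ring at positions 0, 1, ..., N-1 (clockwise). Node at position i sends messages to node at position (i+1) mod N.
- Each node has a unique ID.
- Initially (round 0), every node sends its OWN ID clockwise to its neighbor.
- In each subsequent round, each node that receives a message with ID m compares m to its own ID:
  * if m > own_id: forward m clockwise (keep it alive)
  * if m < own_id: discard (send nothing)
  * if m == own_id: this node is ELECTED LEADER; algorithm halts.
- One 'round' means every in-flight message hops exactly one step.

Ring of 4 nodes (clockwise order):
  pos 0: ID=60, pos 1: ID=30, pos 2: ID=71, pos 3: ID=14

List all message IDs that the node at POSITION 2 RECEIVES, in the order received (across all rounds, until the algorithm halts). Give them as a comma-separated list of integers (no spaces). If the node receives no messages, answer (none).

Round 1: pos1(id30) recv 60: fwd; pos2(id71) recv 30: drop; pos3(id14) recv 71: fwd; pos0(id60) recv 14: drop
Round 2: pos2(id71) recv 60: drop; pos0(id60) recv 71: fwd
Round 3: pos1(id30) recv 71: fwd
Round 4: pos2(id71) recv 71: ELECTED

Answer: 30,60,71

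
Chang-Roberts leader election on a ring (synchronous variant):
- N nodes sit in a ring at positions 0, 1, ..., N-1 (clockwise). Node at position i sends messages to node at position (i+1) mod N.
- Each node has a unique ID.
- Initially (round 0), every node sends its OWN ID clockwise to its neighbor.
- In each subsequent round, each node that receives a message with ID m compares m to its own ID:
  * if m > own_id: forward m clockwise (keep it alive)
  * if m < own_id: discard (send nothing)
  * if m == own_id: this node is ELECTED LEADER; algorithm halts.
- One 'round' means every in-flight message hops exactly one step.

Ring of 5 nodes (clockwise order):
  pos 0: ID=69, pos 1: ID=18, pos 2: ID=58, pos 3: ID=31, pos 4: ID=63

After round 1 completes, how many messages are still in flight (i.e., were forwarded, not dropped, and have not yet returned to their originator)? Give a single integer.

Answer: 2

Derivation:
Round 1: pos1(id18) recv 69: fwd; pos2(id58) recv 18: drop; pos3(id31) recv 58: fwd; pos4(id63) recv 31: drop; pos0(id69) recv 63: drop
After round 1: 2 messages still in flight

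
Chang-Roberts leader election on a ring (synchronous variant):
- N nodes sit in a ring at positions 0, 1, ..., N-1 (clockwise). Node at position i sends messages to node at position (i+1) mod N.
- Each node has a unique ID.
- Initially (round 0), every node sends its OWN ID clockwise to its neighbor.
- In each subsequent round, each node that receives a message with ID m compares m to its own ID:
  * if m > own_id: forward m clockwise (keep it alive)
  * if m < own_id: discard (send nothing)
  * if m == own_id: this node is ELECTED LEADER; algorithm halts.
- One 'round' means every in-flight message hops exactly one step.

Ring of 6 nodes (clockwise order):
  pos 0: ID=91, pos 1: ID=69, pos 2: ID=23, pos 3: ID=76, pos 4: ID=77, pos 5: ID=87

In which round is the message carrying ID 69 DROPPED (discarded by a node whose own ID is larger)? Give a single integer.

Answer: 2

Derivation:
Round 1: pos1(id69) recv 91: fwd; pos2(id23) recv 69: fwd; pos3(id76) recv 23: drop; pos4(id77) recv 76: drop; pos5(id87) recv 77: drop; pos0(id91) recv 87: drop
Round 2: pos2(id23) recv 91: fwd; pos3(id76) recv 69: drop
Round 3: pos3(id76) recv 91: fwd
Round 4: pos4(id77) recv 91: fwd
Round 5: pos5(id87) recv 91: fwd
Round 6: pos0(id91) recv 91: ELECTED
Message ID 69 originates at pos 1; dropped at pos 3 in round 2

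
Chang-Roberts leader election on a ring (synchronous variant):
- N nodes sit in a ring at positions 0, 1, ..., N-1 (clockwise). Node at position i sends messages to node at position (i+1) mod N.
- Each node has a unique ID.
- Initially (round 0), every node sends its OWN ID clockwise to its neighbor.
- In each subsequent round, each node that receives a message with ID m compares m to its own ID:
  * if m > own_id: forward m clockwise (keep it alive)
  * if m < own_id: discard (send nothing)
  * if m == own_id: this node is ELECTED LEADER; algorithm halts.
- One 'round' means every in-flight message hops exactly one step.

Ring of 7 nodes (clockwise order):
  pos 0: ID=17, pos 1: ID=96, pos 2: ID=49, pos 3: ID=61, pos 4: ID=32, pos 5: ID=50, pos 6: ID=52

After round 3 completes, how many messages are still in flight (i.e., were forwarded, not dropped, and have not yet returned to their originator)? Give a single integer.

Answer: 2

Derivation:
Round 1: pos1(id96) recv 17: drop; pos2(id49) recv 96: fwd; pos3(id61) recv 49: drop; pos4(id32) recv 61: fwd; pos5(id50) recv 32: drop; pos6(id52) recv 50: drop; pos0(id17) recv 52: fwd
Round 2: pos3(id61) recv 96: fwd; pos5(id50) recv 61: fwd; pos1(id96) recv 52: drop
Round 3: pos4(id32) recv 96: fwd; pos6(id52) recv 61: fwd
After round 3: 2 messages still in flight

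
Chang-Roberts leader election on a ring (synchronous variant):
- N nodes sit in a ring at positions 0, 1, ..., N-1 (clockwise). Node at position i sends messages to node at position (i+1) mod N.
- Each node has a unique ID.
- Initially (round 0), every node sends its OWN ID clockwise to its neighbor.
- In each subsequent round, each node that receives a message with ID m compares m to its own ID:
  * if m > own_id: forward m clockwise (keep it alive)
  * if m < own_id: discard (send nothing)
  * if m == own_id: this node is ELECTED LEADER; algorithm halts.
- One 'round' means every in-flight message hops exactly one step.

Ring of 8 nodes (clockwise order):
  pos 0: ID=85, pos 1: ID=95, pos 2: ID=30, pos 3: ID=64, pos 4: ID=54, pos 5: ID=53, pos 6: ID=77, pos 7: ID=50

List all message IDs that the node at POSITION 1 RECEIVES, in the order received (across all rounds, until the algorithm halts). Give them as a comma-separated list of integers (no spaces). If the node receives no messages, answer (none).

Round 1: pos1(id95) recv 85: drop; pos2(id30) recv 95: fwd; pos3(id64) recv 30: drop; pos4(id54) recv 64: fwd; pos5(id53) recv 54: fwd; pos6(id77) recv 53: drop; pos7(id50) recv 77: fwd; pos0(id85) recv 50: drop
Round 2: pos3(id64) recv 95: fwd; pos5(id53) recv 64: fwd; pos6(id77) recv 54: drop; pos0(id85) recv 77: drop
Round 3: pos4(id54) recv 95: fwd; pos6(id77) recv 64: drop
Round 4: pos5(id53) recv 95: fwd
Round 5: pos6(id77) recv 95: fwd
Round 6: pos7(id50) recv 95: fwd
Round 7: pos0(id85) recv 95: fwd
Round 8: pos1(id95) recv 95: ELECTED

Answer: 85,95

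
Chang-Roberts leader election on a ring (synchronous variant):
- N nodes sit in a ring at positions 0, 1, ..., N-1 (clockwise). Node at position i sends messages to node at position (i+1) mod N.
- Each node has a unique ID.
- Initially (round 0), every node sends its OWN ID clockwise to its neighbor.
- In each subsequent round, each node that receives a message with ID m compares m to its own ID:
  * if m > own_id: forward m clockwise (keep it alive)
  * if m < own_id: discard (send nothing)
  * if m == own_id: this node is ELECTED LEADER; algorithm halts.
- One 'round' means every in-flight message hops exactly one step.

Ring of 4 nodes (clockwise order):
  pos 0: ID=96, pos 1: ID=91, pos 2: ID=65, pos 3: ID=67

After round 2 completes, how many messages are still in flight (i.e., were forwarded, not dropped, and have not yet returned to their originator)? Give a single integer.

Answer: 2

Derivation:
Round 1: pos1(id91) recv 96: fwd; pos2(id65) recv 91: fwd; pos3(id67) recv 65: drop; pos0(id96) recv 67: drop
Round 2: pos2(id65) recv 96: fwd; pos3(id67) recv 91: fwd
After round 2: 2 messages still in flight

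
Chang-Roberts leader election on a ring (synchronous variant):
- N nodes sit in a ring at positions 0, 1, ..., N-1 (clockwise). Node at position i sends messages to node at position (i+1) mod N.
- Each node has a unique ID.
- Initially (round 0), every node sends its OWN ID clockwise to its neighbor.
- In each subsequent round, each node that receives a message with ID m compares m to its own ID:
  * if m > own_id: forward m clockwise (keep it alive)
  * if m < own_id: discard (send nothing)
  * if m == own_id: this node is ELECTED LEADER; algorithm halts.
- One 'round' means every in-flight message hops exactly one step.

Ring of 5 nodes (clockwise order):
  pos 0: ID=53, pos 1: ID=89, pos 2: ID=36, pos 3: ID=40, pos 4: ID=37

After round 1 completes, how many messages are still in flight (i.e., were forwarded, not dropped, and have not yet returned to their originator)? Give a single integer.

Answer: 2

Derivation:
Round 1: pos1(id89) recv 53: drop; pos2(id36) recv 89: fwd; pos3(id40) recv 36: drop; pos4(id37) recv 40: fwd; pos0(id53) recv 37: drop
After round 1: 2 messages still in flight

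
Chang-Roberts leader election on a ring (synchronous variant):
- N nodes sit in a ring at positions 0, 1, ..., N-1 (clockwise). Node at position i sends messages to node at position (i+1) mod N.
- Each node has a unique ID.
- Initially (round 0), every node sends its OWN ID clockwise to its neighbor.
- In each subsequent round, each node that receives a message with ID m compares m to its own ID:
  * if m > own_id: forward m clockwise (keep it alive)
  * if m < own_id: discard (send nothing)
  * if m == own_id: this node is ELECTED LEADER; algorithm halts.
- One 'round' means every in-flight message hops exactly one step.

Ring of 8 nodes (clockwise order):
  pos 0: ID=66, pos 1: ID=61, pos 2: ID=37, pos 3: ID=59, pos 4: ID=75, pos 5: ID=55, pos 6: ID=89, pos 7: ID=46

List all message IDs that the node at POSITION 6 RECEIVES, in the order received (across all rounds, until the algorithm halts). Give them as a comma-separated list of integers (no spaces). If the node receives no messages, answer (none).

Answer: 55,75,89

Derivation:
Round 1: pos1(id61) recv 66: fwd; pos2(id37) recv 61: fwd; pos3(id59) recv 37: drop; pos4(id75) recv 59: drop; pos5(id55) recv 75: fwd; pos6(id89) recv 55: drop; pos7(id46) recv 89: fwd; pos0(id66) recv 46: drop
Round 2: pos2(id37) recv 66: fwd; pos3(id59) recv 61: fwd; pos6(id89) recv 75: drop; pos0(id66) recv 89: fwd
Round 3: pos3(id59) recv 66: fwd; pos4(id75) recv 61: drop; pos1(id61) recv 89: fwd
Round 4: pos4(id75) recv 66: drop; pos2(id37) recv 89: fwd
Round 5: pos3(id59) recv 89: fwd
Round 6: pos4(id75) recv 89: fwd
Round 7: pos5(id55) recv 89: fwd
Round 8: pos6(id89) recv 89: ELECTED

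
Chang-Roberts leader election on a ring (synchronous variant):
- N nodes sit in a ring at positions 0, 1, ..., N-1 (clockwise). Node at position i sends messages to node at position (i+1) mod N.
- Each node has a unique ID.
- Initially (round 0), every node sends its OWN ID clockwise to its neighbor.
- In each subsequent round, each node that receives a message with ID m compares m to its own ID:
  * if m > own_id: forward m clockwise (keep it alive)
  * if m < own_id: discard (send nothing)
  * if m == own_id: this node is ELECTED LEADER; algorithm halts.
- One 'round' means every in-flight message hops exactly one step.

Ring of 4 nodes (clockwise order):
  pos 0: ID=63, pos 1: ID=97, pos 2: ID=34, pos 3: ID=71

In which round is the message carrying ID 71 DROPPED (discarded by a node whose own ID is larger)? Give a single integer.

Answer: 2

Derivation:
Round 1: pos1(id97) recv 63: drop; pos2(id34) recv 97: fwd; pos3(id71) recv 34: drop; pos0(id63) recv 71: fwd
Round 2: pos3(id71) recv 97: fwd; pos1(id97) recv 71: drop
Round 3: pos0(id63) recv 97: fwd
Round 4: pos1(id97) recv 97: ELECTED
Message ID 71 originates at pos 3; dropped at pos 1 in round 2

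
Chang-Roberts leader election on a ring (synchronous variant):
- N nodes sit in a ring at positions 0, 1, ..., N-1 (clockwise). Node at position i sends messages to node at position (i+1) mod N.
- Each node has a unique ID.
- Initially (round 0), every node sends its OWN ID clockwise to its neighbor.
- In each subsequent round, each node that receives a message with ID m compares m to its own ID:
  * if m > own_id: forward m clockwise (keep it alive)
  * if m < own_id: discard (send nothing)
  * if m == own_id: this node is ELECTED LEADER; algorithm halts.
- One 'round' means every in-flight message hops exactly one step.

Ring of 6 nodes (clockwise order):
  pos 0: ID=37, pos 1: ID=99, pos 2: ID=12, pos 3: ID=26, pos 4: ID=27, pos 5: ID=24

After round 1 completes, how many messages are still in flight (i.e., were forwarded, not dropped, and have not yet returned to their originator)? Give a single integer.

Round 1: pos1(id99) recv 37: drop; pos2(id12) recv 99: fwd; pos3(id26) recv 12: drop; pos4(id27) recv 26: drop; pos5(id24) recv 27: fwd; pos0(id37) recv 24: drop
After round 1: 2 messages still in flight

Answer: 2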